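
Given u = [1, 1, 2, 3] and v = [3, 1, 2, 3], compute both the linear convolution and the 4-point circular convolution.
Linear: y_lin[0] = 1×3 = 3; y_lin[1] = 1×1 + 1×3 = 4; y_lin[2] = 1×2 + 1×1 + 2×3 = 9; y_lin[3] = 1×3 + 1×2 + 2×1 + 3×3 = 16; y_lin[4] = 1×3 + 2×2 + 3×1 = 10; y_lin[5] = 2×3 + 3×2 = 12; y_lin[6] = 3×3 = 9 → [3, 4, 9, 16, 10, 12, 9]. Circular (length 4): y[0] = 1×3 + 1×3 + 2×2 + 3×1 = 13; y[1] = 1×1 + 1×3 + 2×3 + 3×2 = 16; y[2] = 1×2 + 1×1 + 2×3 + 3×3 = 18; y[3] = 1×3 + 1×2 + 2×1 + 3×3 = 16 → [13, 16, 18, 16]

Linear: [3, 4, 9, 16, 10, 12, 9], Circular: [13, 16, 18, 16]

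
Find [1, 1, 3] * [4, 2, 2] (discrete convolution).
y[0] = 1×4 = 4; y[1] = 1×2 + 1×4 = 6; y[2] = 1×2 + 1×2 + 3×4 = 16; y[3] = 1×2 + 3×2 = 8; y[4] = 3×2 = 6

[4, 6, 16, 8, 6]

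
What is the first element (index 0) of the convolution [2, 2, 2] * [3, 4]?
Use y[k] = Σ_i a[i]·b[k-i] at k=0. y[0] = 2×3 = 6

6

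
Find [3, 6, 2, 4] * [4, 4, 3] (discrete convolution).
y[0] = 3×4 = 12; y[1] = 3×4 + 6×4 = 36; y[2] = 3×3 + 6×4 + 2×4 = 41; y[3] = 6×3 + 2×4 + 4×4 = 42; y[4] = 2×3 + 4×4 = 22; y[5] = 4×3 = 12

[12, 36, 41, 42, 22, 12]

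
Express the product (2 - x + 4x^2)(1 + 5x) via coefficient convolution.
Ascending coefficients: a = [2, -1, 4], b = [1, 5]. c[0] = 2×1 = 2; c[1] = 2×5 + -1×1 = 9; c[2] = -1×5 + 4×1 = -1; c[3] = 4×5 = 20. Result coefficients: [2, 9, -1, 20] → 2 + 9x - x^2 + 20x^3

2 + 9x - x^2 + 20x^3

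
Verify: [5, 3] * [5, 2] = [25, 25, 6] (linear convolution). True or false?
Recompute linear convolution of [5, 3] and [5, 2]: y[0] = 5×5 = 25; y[1] = 5×2 + 3×5 = 25; y[2] = 3×2 = 6 → [25, 25, 6]. Given [25, 25, 6] matches, so answer: Yes

Yes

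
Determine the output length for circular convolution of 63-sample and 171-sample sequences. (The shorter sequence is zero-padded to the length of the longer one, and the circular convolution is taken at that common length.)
Circular convolution (zero-padding the shorter input) has length max(m, n) = max(63, 171) = 171

171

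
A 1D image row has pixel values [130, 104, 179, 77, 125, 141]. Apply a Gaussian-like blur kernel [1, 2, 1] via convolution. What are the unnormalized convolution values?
Convolve image row [130, 104, 179, 77, 125, 141] with kernel [1, 2, 1]: y[0] = 130×1 = 130; y[1] = 130×2 + 104×1 = 364; y[2] = 130×1 + 104×2 + 179×1 = 517; y[3] = 104×1 + 179×2 + 77×1 = 539; y[4] = 179×1 + 77×2 + 125×1 = 458; y[5] = 77×1 + 125×2 + 141×1 = 468; y[6] = 125×1 + 141×2 = 407; y[7] = 141×1 = 141 → [130, 364, 517, 539, 458, 468, 407, 141]. Normalization factor = sum(kernel) = 4.

[130, 364, 517, 539, 458, 468, 407, 141]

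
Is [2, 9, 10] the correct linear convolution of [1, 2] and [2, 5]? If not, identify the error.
Recompute linear convolution of [1, 2] and [2, 5]: y[0] = 1×2 = 2; y[1] = 1×5 + 2×2 = 9; y[2] = 2×5 = 10 → [2, 9, 10]. Given [2, 9, 10] matches, so answer: Yes

Yes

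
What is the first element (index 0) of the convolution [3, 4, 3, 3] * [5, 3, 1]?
Use y[k] = Σ_i a[i]·b[k-i] at k=0. y[0] = 3×5 = 15

15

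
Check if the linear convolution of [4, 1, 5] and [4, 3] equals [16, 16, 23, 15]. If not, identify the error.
Recompute linear convolution of [4, 1, 5] and [4, 3]: y[0] = 4×4 = 16; y[1] = 4×3 + 1×4 = 16; y[2] = 1×3 + 5×4 = 23; y[3] = 5×3 = 15 → [16, 16, 23, 15]. Given [16, 16, 23, 15] matches, so answer: Yes

Yes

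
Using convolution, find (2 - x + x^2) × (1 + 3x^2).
Ascending coefficients: a = [2, -1, 1], b = [1, 0, 3]. c[0] = 2×1 = 2; c[1] = 2×0 + -1×1 = -1; c[2] = 2×3 + -1×0 + 1×1 = 7; c[3] = -1×3 + 1×0 = -3; c[4] = 1×3 = 3. Result coefficients: [2, -1, 7, -3, 3] → 2 - x + 7x^2 - 3x^3 + 3x^4

2 - x + 7x^2 - 3x^3 + 3x^4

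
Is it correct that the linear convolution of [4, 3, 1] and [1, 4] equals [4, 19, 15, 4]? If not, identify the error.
Recompute linear convolution of [4, 3, 1] and [1, 4]: y[0] = 4×1 = 4; y[1] = 4×4 + 3×1 = 19; y[2] = 3×4 + 1×1 = 13; y[3] = 1×4 = 4 → [4, 19, 13, 4]. Compare to given [4, 19, 15, 4]: they differ at index 2: given 15, correct 13, so answer: No

No. Error at index 2: given 15, correct 13.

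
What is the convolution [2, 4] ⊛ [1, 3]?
y[0] = 2×1 = 2; y[1] = 2×3 + 4×1 = 10; y[2] = 4×3 = 12

[2, 10, 12]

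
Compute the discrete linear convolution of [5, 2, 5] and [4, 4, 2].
y[0] = 5×4 = 20; y[1] = 5×4 + 2×4 = 28; y[2] = 5×2 + 2×4 + 5×4 = 38; y[3] = 2×2 + 5×4 = 24; y[4] = 5×2 = 10

[20, 28, 38, 24, 10]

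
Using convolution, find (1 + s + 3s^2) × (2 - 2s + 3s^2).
Ascending coefficients: a = [1, 1, 3], b = [2, -2, 3]. c[0] = 1×2 = 2; c[1] = 1×-2 + 1×2 = 0; c[2] = 1×3 + 1×-2 + 3×2 = 7; c[3] = 1×3 + 3×-2 = -3; c[4] = 3×3 = 9. Result coefficients: [2, 0, 7, -3, 9] → 2 + 7s^2 - 3s^3 + 9s^4

2 + 7s^2 - 3s^3 + 9s^4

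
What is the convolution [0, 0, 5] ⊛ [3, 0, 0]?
y[0] = 0×3 = 0; y[1] = 0×0 + 0×3 = 0; y[2] = 0×0 + 0×0 + 5×3 = 15; y[3] = 0×0 + 5×0 = 0; y[4] = 5×0 = 0

[0, 0, 15, 0, 0]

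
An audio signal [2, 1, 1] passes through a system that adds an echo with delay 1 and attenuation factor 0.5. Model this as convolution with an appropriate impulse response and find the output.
Direct-path + delayed-attenuated-path model → impulse response h = [1, 0.5] (1 at lag 0, 0.5 at lag 1). Output y[n] = x[n] + 0.5·x[n - 1] (with x[n] = 0 outside 0..2): y[0] = 2 + 0.5×0 = 2; y[1] = 1 + 0.5×2 = 2.0; y[2] = 1 + 0.5×1 = 1.5; y[3] = 0 + 0.5×1 = 0.5. So y = [2, 2.0, 1.5, 0.5]

[2, 2.0, 1.5, 0.5]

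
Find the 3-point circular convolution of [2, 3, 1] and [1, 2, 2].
Use y[k] = Σ_j u[j]·v[(k-j) mod 3]. y[0] = 2×1 + 3×2 + 1×2 = 10; y[1] = 2×2 + 3×1 + 1×2 = 9; y[2] = 2×2 + 3×2 + 1×1 = 11. Result: [10, 9, 11]

[10, 9, 11]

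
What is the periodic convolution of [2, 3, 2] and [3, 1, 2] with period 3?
Use y[k] = Σ_j f[j]·g[(k-j) mod 3]. y[0] = 2×3 + 3×2 + 2×1 = 14; y[1] = 2×1 + 3×3 + 2×2 = 15; y[2] = 2×2 + 3×1 + 2×3 = 13. Result: [14, 15, 13]

[14, 15, 13]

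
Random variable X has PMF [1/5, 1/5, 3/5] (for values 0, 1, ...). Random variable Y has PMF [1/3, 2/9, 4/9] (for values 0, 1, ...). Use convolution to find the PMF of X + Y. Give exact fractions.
P(X+Y=k) = Σ_i P(X=i)·P(Y=k-i) — a convolution of [1/5, 1/5, 3/5] and [1/3, 2/9, 4/9]. P(X+Y=0) = (1/5)×(1/3) = 1/15; P(X+Y=1) = (1/5)×(2/9) + (1/5)×(1/3) = 2/45 + 1/15 = 1/9; P(X+Y=2) = (1/5)×(4/9) + (1/5)×(2/9) + (3/5)×(1/3) = 4/45 + 2/45 + 1/5 = 1/3; P(X+Y=3) = (1/5)×(4/9) + (3/5)×(2/9) = 4/45 + 2/15 = 2/9; P(X+Y=4) = (3/5)×(4/9) = 4/15. PMF: [1/15, 1/9, 1/3, 2/9, 4/15] (sums to 1 ✓)

[1/15, 1/9, 1/3, 2/9, 4/15]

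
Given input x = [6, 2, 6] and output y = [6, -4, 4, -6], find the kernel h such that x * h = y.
Output length 4 = len(x) + len(h) - 1 ⇒ len(h) = 2. Solve h forward using h[k] = (y[k] - Σ_{i≥1} x[i]·h[k-i]) / x[0]: h[0] = y[0] / x[0] = 6 / 6 = 1; h[1] = (y[1] - 2×1) / x[0] = (-4 - 2×1) / 6 = -1. So h = [1, -1]. Forward-check [6, 2, 6] * [1, -1]: y[0] = 6×1 = 6; y[1] = 6×-1 + 2×1 = -4; y[2] = 2×-1 + 6×1 = 4; y[3] = 6×-1 = -6 → [6, -4, 4, -6] ✓

[1, -1]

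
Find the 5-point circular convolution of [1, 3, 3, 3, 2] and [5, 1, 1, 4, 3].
Use y[k] = Σ_j u[j]·v[(k-j) mod 5]. y[0] = 1×5 + 3×3 + 3×4 + 3×1 + 2×1 = 31; y[1] = 1×1 + 3×5 + 3×3 + 3×4 + 2×1 = 39; y[2] = 1×1 + 3×1 + 3×5 + 3×3 + 2×4 = 36; y[3] = 1×4 + 3×1 + 3×1 + 3×5 + 2×3 = 31; y[4] = 1×3 + 3×4 + 3×1 + 3×1 + 2×5 = 31. Result: [31, 39, 36, 31, 31]

[31, 39, 36, 31, 31]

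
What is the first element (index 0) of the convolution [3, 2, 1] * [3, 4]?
Use y[k] = Σ_i a[i]·b[k-i] at k=0. y[0] = 3×3 = 9

9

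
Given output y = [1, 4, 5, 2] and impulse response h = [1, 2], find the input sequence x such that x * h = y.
Deconvolve y=[1, 4, 5, 2] by h=[1, 2]. Since h[0]=1, solve forward: x[0] = y[0] / 1 = 1; x[1] = (y[1] - 1×2) / 1 = 2; x[2] = (y[2] - 2×2) / 1 = 1. So x = [1, 2, 1]. Check by forward convolution: y[0] = 1×1 = 1; y[1] = 1×2 + 2×1 = 4; y[2] = 2×2 + 1×1 = 5; y[3] = 1×2 = 2

[1, 2, 1]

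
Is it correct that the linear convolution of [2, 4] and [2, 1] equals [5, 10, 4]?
Recompute linear convolution of [2, 4] and [2, 1]: y[0] = 2×2 = 4; y[1] = 2×1 + 4×2 = 10; y[2] = 4×1 = 4 → [4, 10, 4]. Compare to given [5, 10, 4]: they differ at index 0: given 5, correct 4, so answer: No

No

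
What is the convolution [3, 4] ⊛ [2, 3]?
y[0] = 3×2 = 6; y[1] = 3×3 + 4×2 = 17; y[2] = 4×3 = 12

[6, 17, 12]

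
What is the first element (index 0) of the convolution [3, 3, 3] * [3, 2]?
Use y[k] = Σ_i a[i]·b[k-i] at k=0. y[0] = 3×3 = 9

9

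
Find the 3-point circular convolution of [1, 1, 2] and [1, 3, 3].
Use y[k] = Σ_j f[j]·g[(k-j) mod 3]. y[0] = 1×1 + 1×3 + 2×3 = 10; y[1] = 1×3 + 1×1 + 2×3 = 10; y[2] = 1×3 + 1×3 + 2×1 = 8. Result: [10, 10, 8]

[10, 10, 8]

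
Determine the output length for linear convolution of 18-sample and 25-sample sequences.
Linear/full convolution length: m + n - 1 = 18 + 25 - 1 = 42

42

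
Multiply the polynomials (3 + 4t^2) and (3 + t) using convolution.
Ascending coefficients: a = [3, 0, 4], b = [3, 1]. c[0] = 3×3 = 9; c[1] = 3×1 + 0×3 = 3; c[2] = 0×1 + 4×3 = 12; c[3] = 4×1 = 4. Result coefficients: [9, 3, 12, 4] → 9 + 3t + 12t^2 + 4t^3

9 + 3t + 12t^2 + 4t^3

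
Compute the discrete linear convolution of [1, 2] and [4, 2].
y[0] = 1×4 = 4; y[1] = 1×2 + 2×4 = 10; y[2] = 2×2 = 4

[4, 10, 4]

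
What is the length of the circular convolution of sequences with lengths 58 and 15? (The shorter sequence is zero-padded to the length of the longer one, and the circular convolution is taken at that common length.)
Circular convolution (zero-padding the shorter input) has length max(m, n) = max(58, 15) = 58

58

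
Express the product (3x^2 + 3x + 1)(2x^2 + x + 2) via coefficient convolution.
Ascending coefficients: a = [1, 3, 3], b = [2, 1, 2]. c[0] = 1×2 = 2; c[1] = 1×1 + 3×2 = 7; c[2] = 1×2 + 3×1 + 3×2 = 11; c[3] = 3×2 + 3×1 = 9; c[4] = 3×2 = 6. Result coefficients: [2, 7, 11, 9, 6] → 6x^4 + 9x^3 + 11x^2 + 7x + 2

6x^4 + 9x^3 + 11x^2 + 7x + 2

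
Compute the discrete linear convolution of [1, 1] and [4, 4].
y[0] = 1×4 = 4; y[1] = 1×4 + 1×4 = 8; y[2] = 1×4 = 4

[4, 8, 4]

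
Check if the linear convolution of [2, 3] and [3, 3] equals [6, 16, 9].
Recompute linear convolution of [2, 3] and [3, 3]: y[0] = 2×3 = 6; y[1] = 2×3 + 3×3 = 15; y[2] = 3×3 = 9 → [6, 15, 9]. Compare to given [6, 16, 9]: they differ at index 1: given 16, correct 15, so answer: No

No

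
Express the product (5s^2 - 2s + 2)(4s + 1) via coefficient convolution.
Ascending coefficients: a = [2, -2, 5], b = [1, 4]. c[0] = 2×1 = 2; c[1] = 2×4 + -2×1 = 6; c[2] = -2×4 + 5×1 = -3; c[3] = 5×4 = 20. Result coefficients: [2, 6, -3, 20] → 20s^3 - 3s^2 + 6s + 2

20s^3 - 3s^2 + 6s + 2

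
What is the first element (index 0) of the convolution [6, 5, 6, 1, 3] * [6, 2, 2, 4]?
Use y[k] = Σ_i a[i]·b[k-i] at k=0. y[0] = 6×6 = 36

36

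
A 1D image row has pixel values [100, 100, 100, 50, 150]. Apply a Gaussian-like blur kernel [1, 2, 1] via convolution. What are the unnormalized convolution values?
Convolve image row [100, 100, 100, 50, 150] with kernel [1, 2, 1]: y[0] = 100×1 = 100; y[1] = 100×2 + 100×1 = 300; y[2] = 100×1 + 100×2 + 100×1 = 400; y[3] = 100×1 + 100×2 + 50×1 = 350; y[4] = 100×1 + 50×2 + 150×1 = 350; y[5] = 50×1 + 150×2 = 350; y[6] = 150×1 = 150 → [100, 300, 400, 350, 350, 350, 150]. Normalization factor = sum(kernel) = 4.

[100, 300, 400, 350, 350, 350, 150]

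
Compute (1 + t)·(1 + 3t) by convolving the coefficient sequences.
Ascending coefficients: a = [1, 1], b = [1, 3]. c[0] = 1×1 = 1; c[1] = 1×3 + 1×1 = 4; c[2] = 1×3 = 3. Result coefficients: [1, 4, 3] → 1 + 4t + 3t^2

1 + 4t + 3t^2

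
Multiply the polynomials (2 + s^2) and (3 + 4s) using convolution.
Ascending coefficients: a = [2, 0, 1], b = [3, 4]. c[0] = 2×3 = 6; c[1] = 2×4 + 0×3 = 8; c[2] = 0×4 + 1×3 = 3; c[3] = 1×4 = 4. Result coefficients: [6, 8, 3, 4] → 6 + 8s + 3s^2 + 4s^3

6 + 8s + 3s^2 + 4s^3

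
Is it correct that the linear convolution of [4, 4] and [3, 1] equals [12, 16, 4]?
Recompute linear convolution of [4, 4] and [3, 1]: y[0] = 4×3 = 12; y[1] = 4×1 + 4×3 = 16; y[2] = 4×1 = 4 → [12, 16, 4]. Given [12, 16, 4] matches, so answer: Yes

Yes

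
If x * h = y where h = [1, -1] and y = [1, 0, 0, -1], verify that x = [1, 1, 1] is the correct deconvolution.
Forward-compute [1, 1, 1] * [1, -1]: y[0] = 1×1 = 1; y[1] = 1×-1 + 1×1 = 0; y[2] = 1×-1 + 1×1 = 0; y[3] = 1×-1 = -1 → [1, 0, 0, -1]. Matches given y = [1, 0, 0, -1], so verified.

Verified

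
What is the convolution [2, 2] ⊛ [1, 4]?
y[0] = 2×1 = 2; y[1] = 2×4 + 2×1 = 10; y[2] = 2×4 = 8

[2, 10, 8]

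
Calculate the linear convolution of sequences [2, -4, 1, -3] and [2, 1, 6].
y[0] = 2×2 = 4; y[1] = 2×1 + -4×2 = -6; y[2] = 2×6 + -4×1 + 1×2 = 10; y[3] = -4×6 + 1×1 + -3×2 = -29; y[4] = 1×6 + -3×1 = 3; y[5] = -3×6 = -18

[4, -6, 10, -29, 3, -18]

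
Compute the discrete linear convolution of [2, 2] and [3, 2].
y[0] = 2×3 = 6; y[1] = 2×2 + 2×3 = 10; y[2] = 2×2 = 4

[6, 10, 4]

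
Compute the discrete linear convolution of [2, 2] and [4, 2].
y[0] = 2×4 = 8; y[1] = 2×2 + 2×4 = 12; y[2] = 2×2 = 4

[8, 12, 4]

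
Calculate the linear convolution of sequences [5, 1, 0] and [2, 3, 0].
y[0] = 5×2 = 10; y[1] = 5×3 + 1×2 = 17; y[2] = 5×0 + 1×3 + 0×2 = 3; y[3] = 1×0 + 0×3 = 0; y[4] = 0×0 = 0

[10, 17, 3, 0, 0]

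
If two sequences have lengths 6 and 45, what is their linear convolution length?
Linear/full convolution length: m + n - 1 = 6 + 45 - 1 = 50

50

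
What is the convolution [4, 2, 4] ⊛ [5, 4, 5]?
y[0] = 4×5 = 20; y[1] = 4×4 + 2×5 = 26; y[2] = 4×5 + 2×4 + 4×5 = 48; y[3] = 2×5 + 4×4 = 26; y[4] = 4×5 = 20

[20, 26, 48, 26, 20]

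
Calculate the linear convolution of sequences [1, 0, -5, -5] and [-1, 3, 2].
y[0] = 1×-1 = -1; y[1] = 1×3 + 0×-1 = 3; y[2] = 1×2 + 0×3 + -5×-1 = 7; y[3] = 0×2 + -5×3 + -5×-1 = -10; y[4] = -5×2 + -5×3 = -25; y[5] = -5×2 = -10

[-1, 3, 7, -10, -25, -10]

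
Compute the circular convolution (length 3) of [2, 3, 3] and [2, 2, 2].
Use y[k] = Σ_j x[j]·h[(k-j) mod 3]. y[0] = 2×2 + 3×2 + 3×2 = 16; y[1] = 2×2 + 3×2 + 3×2 = 16; y[2] = 2×2 + 3×2 + 3×2 = 16. Result: [16, 16, 16]

[16, 16, 16]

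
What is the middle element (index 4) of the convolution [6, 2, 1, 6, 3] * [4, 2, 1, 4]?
Use y[k] = Σ_i a[i]·b[k-i] at k=4. y[4] = 2×4 + 1×1 + 6×2 + 3×4 = 33

33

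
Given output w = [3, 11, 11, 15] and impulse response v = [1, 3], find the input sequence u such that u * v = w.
Deconvolve w=[3, 11, 11, 15] by v=[1, 3]. Since v[0]=1, solve forward: u[0] = w[0] / 1 = 3; u[1] = (w[1] - 3×3) / 1 = 2; u[2] = (w[2] - 2×3) / 1 = 5. So u = [3, 2, 5]. Check by forward convolution: w[0] = 3×1 = 3; w[1] = 3×3 + 2×1 = 11; w[2] = 2×3 + 5×1 = 11; w[3] = 5×3 = 15

[3, 2, 5]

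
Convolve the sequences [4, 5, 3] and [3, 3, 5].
y[0] = 4×3 = 12; y[1] = 4×3 + 5×3 = 27; y[2] = 4×5 + 5×3 + 3×3 = 44; y[3] = 5×5 + 3×3 = 34; y[4] = 3×5 = 15

[12, 27, 44, 34, 15]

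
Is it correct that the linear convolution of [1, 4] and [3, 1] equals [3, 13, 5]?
Recompute linear convolution of [1, 4] and [3, 1]: y[0] = 1×3 = 3; y[1] = 1×1 + 4×3 = 13; y[2] = 4×1 = 4 → [3, 13, 4]. Compare to given [3, 13, 5]: they differ at index 2: given 5, correct 4, so answer: No

No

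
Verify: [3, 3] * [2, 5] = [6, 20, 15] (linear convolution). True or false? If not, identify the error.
Recompute linear convolution of [3, 3] and [2, 5]: y[0] = 3×2 = 6; y[1] = 3×5 + 3×2 = 21; y[2] = 3×5 = 15 → [6, 21, 15]. Compare to given [6, 20, 15]: they differ at index 1: given 20, correct 21, so answer: No

No. Error at index 1: given 20, correct 21.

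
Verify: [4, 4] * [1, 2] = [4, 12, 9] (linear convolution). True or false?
Recompute linear convolution of [4, 4] and [1, 2]: y[0] = 4×1 = 4; y[1] = 4×2 + 4×1 = 12; y[2] = 4×2 = 8 → [4, 12, 8]. Compare to given [4, 12, 9]: they differ at index 2: given 9, correct 8, so answer: No

No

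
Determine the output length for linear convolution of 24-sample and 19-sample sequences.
Linear/full convolution length: m + n - 1 = 24 + 19 - 1 = 42

42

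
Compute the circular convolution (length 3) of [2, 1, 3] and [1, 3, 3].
Use y[k] = Σ_j f[j]·g[(k-j) mod 3]. y[0] = 2×1 + 1×3 + 3×3 = 14; y[1] = 2×3 + 1×1 + 3×3 = 16; y[2] = 2×3 + 1×3 + 3×1 = 12. Result: [14, 16, 12]

[14, 16, 12]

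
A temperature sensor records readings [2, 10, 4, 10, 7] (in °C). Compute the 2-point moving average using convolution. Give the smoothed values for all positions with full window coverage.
2-point moving average kernel = [1, 1]. Apply in 'valid' mode (full window coverage): avg[0] = (2 + 10) / 2 = 6.0; avg[1] = (10 + 4) / 2 = 7.0; avg[2] = (4 + 10) / 2 = 7.0; avg[3] = (10 + 7) / 2 = 8.5. Smoothed values: [6.0, 7.0, 7.0, 8.5]

[6.0, 7.0, 7.0, 8.5]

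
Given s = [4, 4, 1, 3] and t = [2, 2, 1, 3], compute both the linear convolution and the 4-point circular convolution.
Linear: y_lin[0] = 4×2 = 8; y_lin[1] = 4×2 + 4×2 = 16; y_lin[2] = 4×1 + 4×2 + 1×2 = 14; y_lin[3] = 4×3 + 4×1 + 1×2 + 3×2 = 24; y_lin[4] = 4×3 + 1×1 + 3×2 = 19; y_lin[5] = 1×3 + 3×1 = 6; y_lin[6] = 3×3 = 9 → [8, 16, 14, 24, 19, 6, 9]. Circular (length 4): y[0] = 4×2 + 4×3 + 1×1 + 3×2 = 27; y[1] = 4×2 + 4×2 + 1×3 + 3×1 = 22; y[2] = 4×1 + 4×2 + 1×2 + 3×3 = 23; y[3] = 4×3 + 4×1 + 1×2 + 3×2 = 24 → [27, 22, 23, 24]

Linear: [8, 16, 14, 24, 19, 6, 9], Circular: [27, 22, 23, 24]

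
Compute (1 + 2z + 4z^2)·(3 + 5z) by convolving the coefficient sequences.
Ascending coefficients: a = [1, 2, 4], b = [3, 5]. c[0] = 1×3 = 3; c[1] = 1×5 + 2×3 = 11; c[2] = 2×5 + 4×3 = 22; c[3] = 4×5 = 20. Result coefficients: [3, 11, 22, 20] → 3 + 11z + 22z^2 + 20z^3

3 + 11z + 22z^2 + 20z^3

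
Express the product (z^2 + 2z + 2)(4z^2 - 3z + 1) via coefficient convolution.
Ascending coefficients: a = [2, 2, 1], b = [1, -3, 4]. c[0] = 2×1 = 2; c[1] = 2×-3 + 2×1 = -4; c[2] = 2×4 + 2×-3 + 1×1 = 3; c[3] = 2×4 + 1×-3 = 5; c[4] = 1×4 = 4. Result coefficients: [2, -4, 3, 5, 4] → 4z^4 + 5z^3 + 3z^2 - 4z + 2

4z^4 + 5z^3 + 3z^2 - 4z + 2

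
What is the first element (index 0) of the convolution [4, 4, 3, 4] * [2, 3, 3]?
Use y[k] = Σ_i a[i]·b[k-i] at k=0. y[0] = 4×2 = 8

8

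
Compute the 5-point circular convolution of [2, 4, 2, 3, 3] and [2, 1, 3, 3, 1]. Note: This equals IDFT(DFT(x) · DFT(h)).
Either evaluate y[k] = Σ_j x[j]·h[(k-j) mod 5] directly, or use IDFT(DFT(x) · DFT(h)). y[0] = 2×2 + 4×1 + 2×3 + 3×3 + 3×1 = 26; y[1] = 2×1 + 4×2 + 2×1 + 3×3 + 3×3 = 30; y[2] = 2×3 + 4×1 + 2×2 + 3×1 + 3×3 = 26; y[3] = 2×3 + 4×3 + 2×1 + 3×2 + 3×1 = 29; y[4] = 2×1 + 4×3 + 2×3 + 3×1 + 3×2 = 29. Result: [26, 30, 26, 29, 29]

[26, 30, 26, 29, 29]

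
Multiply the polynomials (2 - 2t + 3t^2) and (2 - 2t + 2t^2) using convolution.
Ascending coefficients: a = [2, -2, 3], b = [2, -2, 2]. c[0] = 2×2 = 4; c[1] = 2×-2 + -2×2 = -8; c[2] = 2×2 + -2×-2 + 3×2 = 14; c[3] = -2×2 + 3×-2 = -10; c[4] = 3×2 = 6. Result coefficients: [4, -8, 14, -10, 6] → 4 - 8t + 14t^2 - 10t^3 + 6t^4

4 - 8t + 14t^2 - 10t^3 + 6t^4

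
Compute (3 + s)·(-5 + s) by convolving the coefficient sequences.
Ascending coefficients: a = [3, 1], b = [-5, 1]. c[0] = 3×-5 = -15; c[1] = 3×1 + 1×-5 = -2; c[2] = 1×1 = 1. Result coefficients: [-15, -2, 1] → -15 - 2s + s^2

-15 - 2s + s^2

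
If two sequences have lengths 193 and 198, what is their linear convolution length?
Linear/full convolution length: m + n - 1 = 193 + 198 - 1 = 390

390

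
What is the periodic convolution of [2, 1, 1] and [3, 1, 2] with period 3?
Use y[k] = Σ_j u[j]·v[(k-j) mod 3]. y[0] = 2×3 + 1×2 + 1×1 = 9; y[1] = 2×1 + 1×3 + 1×2 = 7; y[2] = 2×2 + 1×1 + 1×3 = 8. Result: [9, 7, 8]

[9, 7, 8]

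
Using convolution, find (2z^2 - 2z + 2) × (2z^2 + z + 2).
Ascending coefficients: a = [2, -2, 2], b = [2, 1, 2]. c[0] = 2×2 = 4; c[1] = 2×1 + -2×2 = -2; c[2] = 2×2 + -2×1 + 2×2 = 6; c[3] = -2×2 + 2×1 = -2; c[4] = 2×2 = 4. Result coefficients: [4, -2, 6, -2, 4] → 4z^4 - 2z^3 + 6z^2 - 2z + 4

4z^4 - 2z^3 + 6z^2 - 2z + 4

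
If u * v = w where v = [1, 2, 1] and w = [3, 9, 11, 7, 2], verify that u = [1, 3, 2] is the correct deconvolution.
Forward-compute [1, 3, 2] * [1, 2, 1]: w[0] = 1×1 = 1; w[1] = 1×2 + 3×1 = 5; w[2] = 1×1 + 3×2 + 2×1 = 9; w[3] = 3×1 + 2×2 = 7; w[4] = 2×1 = 2 → [1, 5, 9, 7, 2]. Does not match given w = [3, 9, 11, 7, 2].

Not verified. [1, 3, 2] * [1, 2, 1] = [1, 5, 9, 7, 2], which differs from [3, 9, 11, 7, 2] at index 0.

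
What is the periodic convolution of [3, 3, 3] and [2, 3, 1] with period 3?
Use y[k] = Σ_j f[j]·g[(k-j) mod 3]. y[0] = 3×2 + 3×1 + 3×3 = 18; y[1] = 3×3 + 3×2 + 3×1 = 18; y[2] = 3×1 + 3×3 + 3×2 = 18. Result: [18, 18, 18]

[18, 18, 18]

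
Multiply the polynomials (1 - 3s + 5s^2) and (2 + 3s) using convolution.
Ascending coefficients: a = [1, -3, 5], b = [2, 3]. c[0] = 1×2 = 2; c[1] = 1×3 + -3×2 = -3; c[2] = -3×3 + 5×2 = 1; c[3] = 5×3 = 15. Result coefficients: [2, -3, 1, 15] → 2 - 3s + s^2 + 15s^3

2 - 3s + s^2 + 15s^3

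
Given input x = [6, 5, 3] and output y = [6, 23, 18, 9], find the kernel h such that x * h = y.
Output length 4 = len(x) + len(h) - 1 ⇒ len(h) = 2. Solve h forward using h[k] = (y[k] - Σ_{i≥1} x[i]·h[k-i]) / x[0]: h[0] = y[0] / x[0] = 6 / 6 = 1; h[1] = (y[1] - 5×1) / x[0] = (23 - 5×1) / 6 = 3. So h = [1, 3]. Forward-check [6, 5, 3] * [1, 3]: y[0] = 6×1 = 6; y[1] = 6×3 + 5×1 = 23; y[2] = 5×3 + 3×1 = 18; y[3] = 3×3 = 9 → [6, 23, 18, 9] ✓

[1, 3]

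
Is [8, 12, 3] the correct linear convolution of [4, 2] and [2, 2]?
Recompute linear convolution of [4, 2] and [2, 2]: y[0] = 4×2 = 8; y[1] = 4×2 + 2×2 = 12; y[2] = 2×2 = 4 → [8, 12, 4]. Compare to given [8, 12, 3]: they differ at index 2: given 3, correct 4, so answer: No

No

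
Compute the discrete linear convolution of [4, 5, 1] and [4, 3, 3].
y[0] = 4×4 = 16; y[1] = 4×3 + 5×4 = 32; y[2] = 4×3 + 5×3 + 1×4 = 31; y[3] = 5×3 + 1×3 = 18; y[4] = 1×3 = 3

[16, 32, 31, 18, 3]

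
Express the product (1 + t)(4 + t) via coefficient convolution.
Ascending coefficients: a = [1, 1], b = [4, 1]. c[0] = 1×4 = 4; c[1] = 1×1 + 1×4 = 5; c[2] = 1×1 = 1. Result coefficients: [4, 5, 1] → 4 + 5t + t^2

4 + 5t + t^2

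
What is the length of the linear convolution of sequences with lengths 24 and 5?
Linear/full convolution length: m + n - 1 = 24 + 5 - 1 = 28

28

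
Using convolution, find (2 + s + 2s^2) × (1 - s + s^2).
Ascending coefficients: a = [2, 1, 2], b = [1, -1, 1]. c[0] = 2×1 = 2; c[1] = 2×-1 + 1×1 = -1; c[2] = 2×1 + 1×-1 + 2×1 = 3; c[3] = 1×1 + 2×-1 = -1; c[4] = 2×1 = 2. Result coefficients: [2, -1, 3, -1, 2] → 2 - s + 3s^2 - s^3 + 2s^4

2 - s + 3s^2 - s^3 + 2s^4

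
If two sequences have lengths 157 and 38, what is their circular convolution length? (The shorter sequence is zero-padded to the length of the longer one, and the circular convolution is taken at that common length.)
Circular convolution (zero-padding the shorter input) has length max(m, n) = max(157, 38) = 157

157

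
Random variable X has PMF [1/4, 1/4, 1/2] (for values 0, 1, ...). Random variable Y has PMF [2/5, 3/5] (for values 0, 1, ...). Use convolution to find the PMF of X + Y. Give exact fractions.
P(X+Y=k) = Σ_i P(X=i)·P(Y=k-i) — a convolution of [1/4, 1/4, 1/2] and [2/5, 3/5]. P(X+Y=0) = (1/4)×(2/5) = 1/10; P(X+Y=1) = (1/4)×(3/5) + (1/4)×(2/5) = 3/20 + 1/10 = 1/4; P(X+Y=2) = (1/4)×(3/5) + (1/2)×(2/5) = 3/20 + 1/5 = 7/20; P(X+Y=3) = (1/2)×(3/5) = 3/10. PMF: [1/10, 1/4, 7/20, 3/10] (sums to 1 ✓)

[1/10, 1/4, 7/20, 3/10]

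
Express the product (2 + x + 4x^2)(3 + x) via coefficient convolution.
Ascending coefficients: a = [2, 1, 4], b = [3, 1]. c[0] = 2×3 = 6; c[1] = 2×1 + 1×3 = 5; c[2] = 1×1 + 4×3 = 13; c[3] = 4×1 = 4. Result coefficients: [6, 5, 13, 4] → 6 + 5x + 13x^2 + 4x^3

6 + 5x + 13x^2 + 4x^3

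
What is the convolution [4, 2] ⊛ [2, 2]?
y[0] = 4×2 = 8; y[1] = 4×2 + 2×2 = 12; y[2] = 2×2 = 4

[8, 12, 4]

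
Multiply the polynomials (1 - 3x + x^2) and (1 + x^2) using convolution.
Ascending coefficients: a = [1, -3, 1], b = [1, 0, 1]. c[0] = 1×1 = 1; c[1] = 1×0 + -3×1 = -3; c[2] = 1×1 + -3×0 + 1×1 = 2; c[3] = -3×1 + 1×0 = -3; c[4] = 1×1 = 1. Result coefficients: [1, -3, 2, -3, 1] → 1 - 3x + 2x^2 - 3x^3 + x^4

1 - 3x + 2x^2 - 3x^3 + x^4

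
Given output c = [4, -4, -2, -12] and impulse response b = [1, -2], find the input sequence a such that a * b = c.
Deconvolve c=[4, -4, -2, -12] by b=[1, -2]. Since b[0]=1, solve forward: a[0] = c[0] / 1 = 4; a[1] = (c[1] - 4×-2) / 1 = 4; a[2] = (c[2] - 4×-2) / 1 = 6. So a = [4, 4, 6]. Check by forward convolution: c[0] = 4×1 = 4; c[1] = 4×-2 + 4×1 = -4; c[2] = 4×-2 + 6×1 = -2; c[3] = 6×-2 = -12

[4, 4, 6]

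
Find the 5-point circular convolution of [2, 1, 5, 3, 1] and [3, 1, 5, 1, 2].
Use y[k] = Σ_j f[j]·g[(k-j) mod 5]. y[0] = 2×3 + 1×2 + 5×1 + 3×5 + 1×1 = 29; y[1] = 2×1 + 1×3 + 5×2 + 3×1 + 1×5 = 23; y[2] = 2×5 + 1×1 + 5×3 + 3×2 + 1×1 = 33; y[3] = 2×1 + 1×5 + 5×1 + 3×3 + 1×2 = 23; y[4] = 2×2 + 1×1 + 5×5 + 3×1 + 1×3 = 36. Result: [29, 23, 33, 23, 36]

[29, 23, 33, 23, 36]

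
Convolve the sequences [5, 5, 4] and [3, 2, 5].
y[0] = 5×3 = 15; y[1] = 5×2 + 5×3 = 25; y[2] = 5×5 + 5×2 + 4×3 = 47; y[3] = 5×5 + 4×2 = 33; y[4] = 4×5 = 20

[15, 25, 47, 33, 20]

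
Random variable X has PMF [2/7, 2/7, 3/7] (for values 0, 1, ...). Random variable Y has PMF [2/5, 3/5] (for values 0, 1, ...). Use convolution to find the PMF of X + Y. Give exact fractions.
P(X+Y=k) = Σ_i P(X=i)·P(Y=k-i) — a convolution of [2/7, 2/7, 3/7] and [2/5, 3/5]. P(X+Y=0) = (2/7)×(2/5) = 4/35; P(X+Y=1) = (2/7)×(3/5) + (2/7)×(2/5) = 6/35 + 4/35 = 2/7; P(X+Y=2) = (2/7)×(3/5) + (3/7)×(2/5) = 6/35 + 6/35 = 12/35; P(X+Y=3) = (3/7)×(3/5) = 9/35. PMF: [4/35, 2/7, 12/35, 9/35] (sums to 1 ✓)

[4/35, 2/7, 12/35, 9/35]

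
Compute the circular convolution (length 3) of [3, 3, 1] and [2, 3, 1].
Use y[k] = Σ_j a[j]·b[(k-j) mod 3]. y[0] = 3×2 + 3×1 + 1×3 = 12; y[1] = 3×3 + 3×2 + 1×1 = 16; y[2] = 3×1 + 3×3 + 1×2 = 14. Result: [12, 16, 14]

[12, 16, 14]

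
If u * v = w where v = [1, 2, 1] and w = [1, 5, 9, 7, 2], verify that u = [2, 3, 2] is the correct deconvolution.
Forward-compute [2, 3, 2] * [1, 2, 1]: w[0] = 2×1 = 2; w[1] = 2×2 + 3×1 = 7; w[2] = 2×1 + 3×2 + 2×1 = 10; w[3] = 3×1 + 2×2 = 7; w[4] = 2×1 = 2 → [2, 7, 10, 7, 2]. Does not match given w = [1, 5, 9, 7, 2].

Not verified. [2, 3, 2] * [1, 2, 1] = [2, 7, 10, 7, 2], which differs from [1, 5, 9, 7, 2] at index 0.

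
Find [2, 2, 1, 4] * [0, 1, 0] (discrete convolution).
y[0] = 2×0 = 0; y[1] = 2×1 + 2×0 = 2; y[2] = 2×0 + 2×1 + 1×0 = 2; y[3] = 2×0 + 1×1 + 4×0 = 1; y[4] = 1×0 + 4×1 = 4; y[5] = 4×0 = 0

[0, 2, 2, 1, 4, 0]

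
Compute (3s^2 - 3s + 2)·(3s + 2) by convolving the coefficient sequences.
Ascending coefficients: a = [2, -3, 3], b = [2, 3]. c[0] = 2×2 = 4; c[1] = 2×3 + -3×2 = 0; c[2] = -3×3 + 3×2 = -3; c[3] = 3×3 = 9. Result coefficients: [4, 0, -3, 9] → 9s^3 - 3s^2 + 4

9s^3 - 3s^2 + 4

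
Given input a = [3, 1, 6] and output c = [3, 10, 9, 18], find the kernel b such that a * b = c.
Output length 4 = len(a) + len(b) - 1 ⇒ len(b) = 2. Solve b forward using b[k] = (c[k] - Σ_{i≥1} a[i]·b[k-i]) / a[0]: b[0] = c[0] / a[0] = 3 / 3 = 1; b[1] = (c[1] - 1×1) / a[0] = (10 - 1×1) / 3 = 3. So b = [1, 3]. Forward-check [3, 1, 6] * [1, 3]: c[0] = 3×1 = 3; c[1] = 3×3 + 1×1 = 10; c[2] = 1×3 + 6×1 = 9; c[3] = 6×3 = 18 → [3, 10, 9, 18] ✓

[1, 3]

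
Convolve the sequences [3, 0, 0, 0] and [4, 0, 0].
y[0] = 3×4 = 12; y[1] = 3×0 + 0×4 = 0; y[2] = 3×0 + 0×0 + 0×4 = 0; y[3] = 0×0 + 0×0 + 0×4 = 0; y[4] = 0×0 + 0×0 = 0; y[5] = 0×0 = 0

[12, 0, 0, 0, 0, 0]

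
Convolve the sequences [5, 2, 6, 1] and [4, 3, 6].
y[0] = 5×4 = 20; y[1] = 5×3 + 2×4 = 23; y[2] = 5×6 + 2×3 + 6×4 = 60; y[3] = 2×6 + 6×3 + 1×4 = 34; y[4] = 6×6 + 1×3 = 39; y[5] = 1×6 = 6

[20, 23, 60, 34, 39, 6]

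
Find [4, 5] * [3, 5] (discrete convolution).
y[0] = 4×3 = 12; y[1] = 4×5 + 5×3 = 35; y[2] = 5×5 = 25

[12, 35, 25]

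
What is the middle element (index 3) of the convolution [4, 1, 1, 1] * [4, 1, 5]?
Use y[k] = Σ_i a[i]·b[k-i] at k=3. y[3] = 1×5 + 1×1 + 1×4 = 10

10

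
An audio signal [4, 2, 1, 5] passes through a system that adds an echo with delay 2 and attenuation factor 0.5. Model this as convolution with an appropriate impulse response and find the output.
Direct-path + delayed-attenuated-path model → impulse response h = [1, 0, 0.5] (1 at lag 0, 0.5 at lag 2). Output y[n] = x[n] + 0.5·x[n - 2] (with x[n] = 0 outside 0..3): y[0] = 4 + 0.5×0 = 4; y[1] = 2 + 0.5×0 = 2; y[2] = 1 + 0.5×4 = 3.0; y[3] = 5 + 0.5×2 = 6.0; y[4] = 0 + 0.5×1 = 0.5; y[5] = 0 + 0.5×5 = 2.5. So y = [4, 2, 3.0, 6.0, 0.5, 2.5]

[4, 2, 3.0, 6.0, 0.5, 2.5]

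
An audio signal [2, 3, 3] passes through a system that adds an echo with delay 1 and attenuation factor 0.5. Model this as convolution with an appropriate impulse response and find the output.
Direct-path + delayed-attenuated-path model → impulse response h = [1, 0.5] (1 at lag 0, 0.5 at lag 1). Output y[n] = x[n] + 0.5·x[n - 1] (with x[n] = 0 outside 0..2): y[0] = 2 + 0.5×0 = 2; y[1] = 3 + 0.5×2 = 4.0; y[2] = 3 + 0.5×3 = 4.5; y[3] = 0 + 0.5×3 = 1.5. So y = [2, 4.0, 4.5, 1.5]

[2, 4.0, 4.5, 1.5]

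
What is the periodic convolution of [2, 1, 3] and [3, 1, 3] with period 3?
Use y[k] = Σ_j f[j]·g[(k-j) mod 3]. y[0] = 2×3 + 1×3 + 3×1 = 12; y[1] = 2×1 + 1×3 + 3×3 = 14; y[2] = 2×3 + 1×1 + 3×3 = 16. Result: [12, 14, 16]

[12, 14, 16]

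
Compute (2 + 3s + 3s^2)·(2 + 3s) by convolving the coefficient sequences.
Ascending coefficients: a = [2, 3, 3], b = [2, 3]. c[0] = 2×2 = 4; c[1] = 2×3 + 3×2 = 12; c[2] = 3×3 + 3×2 = 15; c[3] = 3×3 = 9. Result coefficients: [4, 12, 15, 9] → 4 + 12s + 15s^2 + 9s^3

4 + 12s + 15s^2 + 9s^3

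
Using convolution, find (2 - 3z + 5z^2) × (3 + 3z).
Ascending coefficients: a = [2, -3, 5], b = [3, 3]. c[0] = 2×3 = 6; c[1] = 2×3 + -3×3 = -3; c[2] = -3×3 + 5×3 = 6; c[3] = 5×3 = 15. Result coefficients: [6, -3, 6, 15] → 6 - 3z + 6z^2 + 15z^3

6 - 3z + 6z^2 + 15z^3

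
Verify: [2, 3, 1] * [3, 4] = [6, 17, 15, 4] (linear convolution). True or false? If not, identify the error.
Recompute linear convolution of [2, 3, 1] and [3, 4]: y[0] = 2×3 = 6; y[1] = 2×4 + 3×3 = 17; y[2] = 3×4 + 1×3 = 15; y[3] = 1×4 = 4 → [6, 17, 15, 4]. Given [6, 17, 15, 4] matches, so answer: Yes

Yes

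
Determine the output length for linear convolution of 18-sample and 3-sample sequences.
Linear/full convolution length: m + n - 1 = 18 + 3 - 1 = 20

20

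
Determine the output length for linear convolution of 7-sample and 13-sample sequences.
Linear/full convolution length: m + n - 1 = 7 + 13 - 1 = 19

19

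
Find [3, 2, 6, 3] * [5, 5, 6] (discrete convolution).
y[0] = 3×5 = 15; y[1] = 3×5 + 2×5 = 25; y[2] = 3×6 + 2×5 + 6×5 = 58; y[3] = 2×6 + 6×5 + 3×5 = 57; y[4] = 6×6 + 3×5 = 51; y[5] = 3×6 = 18

[15, 25, 58, 57, 51, 18]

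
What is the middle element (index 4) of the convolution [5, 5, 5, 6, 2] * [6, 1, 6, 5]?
Use y[k] = Σ_i a[i]·b[k-i] at k=4. y[4] = 5×5 + 5×6 + 6×1 + 2×6 = 73

73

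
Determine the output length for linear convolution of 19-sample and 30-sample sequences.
Linear/full convolution length: m + n - 1 = 19 + 30 - 1 = 48

48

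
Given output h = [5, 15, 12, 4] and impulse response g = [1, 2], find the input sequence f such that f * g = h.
Deconvolve h=[5, 15, 12, 4] by g=[1, 2]. Since g[0]=1, solve forward: f[0] = h[0] / 1 = 5; f[1] = (h[1] - 5×2) / 1 = 5; f[2] = (h[2] - 5×2) / 1 = 2. So f = [5, 5, 2]. Check by forward convolution: h[0] = 5×1 = 5; h[1] = 5×2 + 5×1 = 15; h[2] = 5×2 + 2×1 = 12; h[3] = 2×2 = 4

[5, 5, 2]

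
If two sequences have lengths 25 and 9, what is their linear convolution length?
Linear/full convolution length: m + n - 1 = 25 + 9 - 1 = 33

33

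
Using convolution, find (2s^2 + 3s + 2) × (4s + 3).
Ascending coefficients: a = [2, 3, 2], b = [3, 4]. c[0] = 2×3 = 6; c[1] = 2×4 + 3×3 = 17; c[2] = 3×4 + 2×3 = 18; c[3] = 2×4 = 8. Result coefficients: [6, 17, 18, 8] → 8s^3 + 18s^2 + 17s + 6

8s^3 + 18s^2 + 17s + 6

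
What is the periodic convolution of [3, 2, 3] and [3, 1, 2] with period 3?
Use y[k] = Σ_j a[j]·b[(k-j) mod 3]. y[0] = 3×3 + 2×2 + 3×1 = 16; y[1] = 3×1 + 2×3 + 3×2 = 15; y[2] = 3×2 + 2×1 + 3×3 = 17. Result: [16, 15, 17]

[16, 15, 17]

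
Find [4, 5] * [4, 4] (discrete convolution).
y[0] = 4×4 = 16; y[1] = 4×4 + 5×4 = 36; y[2] = 5×4 = 20

[16, 36, 20]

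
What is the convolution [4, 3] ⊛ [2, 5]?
y[0] = 4×2 = 8; y[1] = 4×5 + 3×2 = 26; y[2] = 3×5 = 15

[8, 26, 15]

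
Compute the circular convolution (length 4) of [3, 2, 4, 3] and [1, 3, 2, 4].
Use y[k] = Σ_j x[j]·h[(k-j) mod 4]. y[0] = 3×1 + 2×4 + 4×2 + 3×3 = 28; y[1] = 3×3 + 2×1 + 4×4 + 3×2 = 33; y[2] = 3×2 + 2×3 + 4×1 + 3×4 = 28; y[3] = 3×4 + 2×2 + 4×3 + 3×1 = 31. Result: [28, 33, 28, 31]

[28, 33, 28, 31]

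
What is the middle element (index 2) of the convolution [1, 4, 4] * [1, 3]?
Use y[k] = Σ_i a[i]·b[k-i] at k=2. y[2] = 4×3 + 4×1 = 16

16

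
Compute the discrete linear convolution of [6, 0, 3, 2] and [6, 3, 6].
y[0] = 6×6 = 36; y[1] = 6×3 + 0×6 = 18; y[2] = 6×6 + 0×3 + 3×6 = 54; y[3] = 0×6 + 3×3 + 2×6 = 21; y[4] = 3×6 + 2×3 = 24; y[5] = 2×6 = 12

[36, 18, 54, 21, 24, 12]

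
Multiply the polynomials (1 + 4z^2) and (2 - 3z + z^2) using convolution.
Ascending coefficients: a = [1, 0, 4], b = [2, -3, 1]. c[0] = 1×2 = 2; c[1] = 1×-3 + 0×2 = -3; c[2] = 1×1 + 0×-3 + 4×2 = 9; c[3] = 0×1 + 4×-3 = -12; c[4] = 4×1 = 4. Result coefficients: [2, -3, 9, -12, 4] → 2 - 3z + 9z^2 - 12z^3 + 4z^4

2 - 3z + 9z^2 - 12z^3 + 4z^4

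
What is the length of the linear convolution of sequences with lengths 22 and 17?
Linear/full convolution length: m + n - 1 = 22 + 17 - 1 = 38

38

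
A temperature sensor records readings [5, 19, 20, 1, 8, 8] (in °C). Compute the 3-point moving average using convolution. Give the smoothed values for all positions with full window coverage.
3-point moving average kernel = [1, 1, 1]. Apply in 'valid' mode (full window coverage): avg[0] = (5 + 19 + 20) / 3 = 14.67; avg[1] = (19 + 20 + 1) / 3 = 13.33; avg[2] = (20 + 1 + 8) / 3 = 9.67; avg[3] = (1 + 8 + 8) / 3 = 5.67. Smoothed values: [14.67, 13.33, 9.67, 5.67]

[14.67, 13.33, 9.67, 5.67]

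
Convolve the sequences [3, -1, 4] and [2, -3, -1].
y[0] = 3×2 = 6; y[1] = 3×-3 + -1×2 = -11; y[2] = 3×-1 + -1×-3 + 4×2 = 8; y[3] = -1×-1 + 4×-3 = -11; y[4] = 4×-1 = -4

[6, -11, 8, -11, -4]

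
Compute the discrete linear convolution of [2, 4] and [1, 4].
y[0] = 2×1 = 2; y[1] = 2×4 + 4×1 = 12; y[2] = 4×4 = 16

[2, 12, 16]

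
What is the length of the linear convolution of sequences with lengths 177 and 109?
Linear/full convolution length: m + n - 1 = 177 + 109 - 1 = 285

285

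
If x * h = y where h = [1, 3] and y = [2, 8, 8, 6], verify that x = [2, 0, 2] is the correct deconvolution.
Forward-compute [2, 0, 2] * [1, 3]: y[0] = 2×1 = 2; y[1] = 2×3 + 0×1 = 6; y[2] = 0×3 + 2×1 = 2; y[3] = 2×3 = 6 → [2, 6, 2, 6]. Does not match given y = [2, 8, 8, 6].

Not verified. [2, 0, 2] * [1, 3] = [2, 6, 2, 6], which differs from [2, 8, 8, 6] at index 1.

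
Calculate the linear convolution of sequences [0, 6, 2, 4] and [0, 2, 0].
y[0] = 0×0 = 0; y[1] = 0×2 + 6×0 = 0; y[2] = 0×0 + 6×2 + 2×0 = 12; y[3] = 6×0 + 2×2 + 4×0 = 4; y[4] = 2×0 + 4×2 = 8; y[5] = 4×0 = 0

[0, 0, 12, 4, 8, 0]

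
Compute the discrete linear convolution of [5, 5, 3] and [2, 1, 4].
y[0] = 5×2 = 10; y[1] = 5×1 + 5×2 = 15; y[2] = 5×4 + 5×1 + 3×2 = 31; y[3] = 5×4 + 3×1 = 23; y[4] = 3×4 = 12

[10, 15, 31, 23, 12]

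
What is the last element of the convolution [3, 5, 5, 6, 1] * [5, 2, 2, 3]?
Use y[k] = Σ_i a[i]·b[k-i] at k=7. y[7] = 1×3 = 3

3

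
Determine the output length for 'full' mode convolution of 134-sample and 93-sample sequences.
Linear/full convolution length: m + n - 1 = 134 + 93 - 1 = 226

226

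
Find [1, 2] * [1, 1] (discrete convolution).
y[0] = 1×1 = 1; y[1] = 1×1 + 2×1 = 3; y[2] = 2×1 = 2

[1, 3, 2]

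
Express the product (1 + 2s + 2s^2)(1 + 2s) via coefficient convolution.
Ascending coefficients: a = [1, 2, 2], b = [1, 2]. c[0] = 1×1 = 1; c[1] = 1×2 + 2×1 = 4; c[2] = 2×2 + 2×1 = 6; c[3] = 2×2 = 4. Result coefficients: [1, 4, 6, 4] → 1 + 4s + 6s^2 + 4s^3

1 + 4s + 6s^2 + 4s^3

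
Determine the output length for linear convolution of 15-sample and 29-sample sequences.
Linear/full convolution length: m + n - 1 = 15 + 29 - 1 = 43

43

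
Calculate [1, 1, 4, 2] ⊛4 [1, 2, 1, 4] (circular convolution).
Use y[k] = Σ_j a[j]·b[(k-j) mod 4]. y[0] = 1×1 + 1×4 + 4×1 + 2×2 = 13; y[1] = 1×2 + 1×1 + 4×4 + 2×1 = 21; y[2] = 1×1 + 1×2 + 4×1 + 2×4 = 15; y[3] = 1×4 + 1×1 + 4×2 + 2×1 = 15. Result: [13, 21, 15, 15]

[13, 21, 15, 15]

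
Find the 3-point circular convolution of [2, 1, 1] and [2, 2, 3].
Use y[k] = Σ_j a[j]·b[(k-j) mod 3]. y[0] = 2×2 + 1×3 + 1×2 = 9; y[1] = 2×2 + 1×2 + 1×3 = 9; y[2] = 2×3 + 1×2 + 1×2 = 10. Result: [9, 9, 10]

[9, 9, 10]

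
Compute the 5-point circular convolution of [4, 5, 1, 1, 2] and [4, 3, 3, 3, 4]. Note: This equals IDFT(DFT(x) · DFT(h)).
Either evaluate y[k] = Σ_j x[j]·h[(k-j) mod 5] directly, or use IDFT(DFT(x) · DFT(h)). y[0] = 4×4 + 5×4 + 1×3 + 1×3 + 2×3 = 48; y[1] = 4×3 + 5×4 + 1×4 + 1×3 + 2×3 = 45; y[2] = 4×3 + 5×3 + 1×4 + 1×4 + 2×3 = 41; y[3] = 4×3 + 5×3 + 1×3 + 1×4 + 2×4 = 42; y[4] = 4×4 + 5×3 + 1×3 + 1×3 + 2×4 = 45. Result: [48, 45, 41, 42, 45]

[48, 45, 41, 42, 45]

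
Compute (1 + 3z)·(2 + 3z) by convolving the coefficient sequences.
Ascending coefficients: a = [1, 3], b = [2, 3]. c[0] = 1×2 = 2; c[1] = 1×3 + 3×2 = 9; c[2] = 3×3 = 9. Result coefficients: [2, 9, 9] → 2 + 9z + 9z^2

2 + 9z + 9z^2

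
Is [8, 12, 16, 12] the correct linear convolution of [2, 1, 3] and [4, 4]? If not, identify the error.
Recompute linear convolution of [2, 1, 3] and [4, 4]: y[0] = 2×4 = 8; y[1] = 2×4 + 1×4 = 12; y[2] = 1×4 + 3×4 = 16; y[3] = 3×4 = 12 → [8, 12, 16, 12]. Given [8, 12, 16, 12] matches, so answer: Yes

Yes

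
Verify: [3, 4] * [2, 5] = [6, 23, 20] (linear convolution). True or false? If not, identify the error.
Recompute linear convolution of [3, 4] and [2, 5]: y[0] = 3×2 = 6; y[1] = 3×5 + 4×2 = 23; y[2] = 4×5 = 20 → [6, 23, 20]. Given [6, 23, 20] matches, so answer: Yes

Yes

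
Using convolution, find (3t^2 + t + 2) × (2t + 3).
Ascending coefficients: a = [2, 1, 3], b = [3, 2]. c[0] = 2×3 = 6; c[1] = 2×2 + 1×3 = 7; c[2] = 1×2 + 3×3 = 11; c[3] = 3×2 = 6. Result coefficients: [6, 7, 11, 6] → 6t^3 + 11t^2 + 7t + 6

6t^3 + 11t^2 + 7t + 6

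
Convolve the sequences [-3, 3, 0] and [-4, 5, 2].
y[0] = -3×-4 = 12; y[1] = -3×5 + 3×-4 = -27; y[2] = -3×2 + 3×5 + 0×-4 = 9; y[3] = 3×2 + 0×5 = 6; y[4] = 0×2 = 0

[12, -27, 9, 6, 0]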